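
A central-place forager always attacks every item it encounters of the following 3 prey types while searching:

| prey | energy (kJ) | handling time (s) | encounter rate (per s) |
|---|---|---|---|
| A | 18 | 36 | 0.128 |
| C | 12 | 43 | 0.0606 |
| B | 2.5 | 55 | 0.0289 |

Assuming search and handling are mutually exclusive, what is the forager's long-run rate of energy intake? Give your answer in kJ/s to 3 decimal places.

R = Σλ_iE_i / (1 + Σλ_ih_i)
Numerator: 0.128×18 + 0.0606×12 + 0.0289×2.5 = 3.103
Denominator: 1 + 0.128×36 + 0.0606×43 + 0.0289×55 = 9.803
R = 3.103/9.803 = 0.3166 kJ/s

0.317 kJ/s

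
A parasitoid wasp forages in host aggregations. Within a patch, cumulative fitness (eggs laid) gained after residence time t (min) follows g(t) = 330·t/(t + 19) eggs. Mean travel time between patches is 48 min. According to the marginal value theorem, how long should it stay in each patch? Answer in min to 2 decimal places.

By the marginal value theorem, leave when the instantaneous gain rate g'(t) equals the habitat-wide average g(t)/(T + t).
g'(t) = 330·19/(t + 19)². Setting 330·19/(t+19)² = 330t/[(t+19)(48+t)] gives 19(48+t) = t(t+19), so t² = 19×48 = 912.
t* = √912 = 30.2 min.

30.20 min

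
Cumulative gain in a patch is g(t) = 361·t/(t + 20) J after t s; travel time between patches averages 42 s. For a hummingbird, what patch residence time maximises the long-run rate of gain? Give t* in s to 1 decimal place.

29.0 s

Maximise g(t)/(T+t): set derivative to zero → g'(t)(T+t) = g(t).
g'(t) = 361·20/(t + 20)². Setting 361·20/(t+20)² = 361t/[(t+20)(42+t)] gives 20(42+t) = t(t+20), so t² = 20×42 = 840.
t* = √840 = 28.98 s.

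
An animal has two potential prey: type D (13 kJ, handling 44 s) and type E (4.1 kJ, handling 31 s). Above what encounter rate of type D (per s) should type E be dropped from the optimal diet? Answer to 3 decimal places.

The zero-one rule: include type E iff E₂/h₂ > λE₁/(1+λh₁). Equality gives the switch point.
λE₁h₂ = E₂ + λE₂h₁ ⇒ λ = E₂/(E₁h₂ − E₂h₁) = 4.1/(403 − 180.4) = 0.01842 per s.

0.018 per s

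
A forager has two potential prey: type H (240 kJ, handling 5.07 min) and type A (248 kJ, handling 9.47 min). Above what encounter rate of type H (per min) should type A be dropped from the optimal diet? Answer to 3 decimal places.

The zero-one rule: include type A iff E₂/h₂ > λE₁/(1+λh₁). Equality gives the switch point.
λE₁h₂ = E₂ + λE₂h₁ ⇒ λ = E₂/(E₁h₂ − E₂h₁) = 248/(2273 − 1257) = 0.2442 per min.

0.244 per min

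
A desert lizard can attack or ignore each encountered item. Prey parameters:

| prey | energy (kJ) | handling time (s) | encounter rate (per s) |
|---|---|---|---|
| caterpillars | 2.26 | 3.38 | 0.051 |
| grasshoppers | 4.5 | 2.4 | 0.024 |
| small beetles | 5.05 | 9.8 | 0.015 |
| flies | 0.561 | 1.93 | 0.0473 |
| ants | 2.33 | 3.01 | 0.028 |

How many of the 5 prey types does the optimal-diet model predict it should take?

5

Profitabilities (E/h, kJ/s): grasshoppers 1.88, ants 0.774, caterpillars 0.669, small beetles 0.515, flies 0.291. Add prey in this order while the next type's profitability exceeds the intake rate on those already taken.
Rate on top 1: 0.1021. ants: 0.774 > 0.1021 → include.
Rate on top 2: 0.1517. caterpillars: 0.669 > 0.1517 → include.
Rate on top 3: 0.2195. small beetles: 0.515 > 0.2195 → include.
Rate on top 4: 0.2493. flies: 0.291 > 0.2493 → include.
Optimal diet: grasshoppers, ants, caterpillars, small beetles, flies — 5 of 5 types.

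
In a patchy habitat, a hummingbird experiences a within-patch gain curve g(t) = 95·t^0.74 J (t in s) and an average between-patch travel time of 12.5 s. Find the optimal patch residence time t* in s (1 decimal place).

35.6 s

Maximise g(t)/(T+t): set derivative to zero → g'(t)(T+t) = g(t).
g'(t) = 0.74·95·t^-0.26. Setting 0.74·95·t^-0.26 = 95·t^0.74/(12.5+t) gives 0.74(12.5+t) = t, so 0.26·t = 0.74×12.5.
t* = 0.74×12.5/0.26 = 35.58 s.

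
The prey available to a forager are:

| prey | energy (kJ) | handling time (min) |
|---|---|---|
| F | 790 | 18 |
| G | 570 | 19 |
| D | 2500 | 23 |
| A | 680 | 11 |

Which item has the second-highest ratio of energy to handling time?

A

Profitability E/h (kJ/min): F = 790/18 = 43.9, G = 570/19 = 30, D = 2500/23 = 109, A = 680/11 = 61.8.
Ranked: D > A > F > G.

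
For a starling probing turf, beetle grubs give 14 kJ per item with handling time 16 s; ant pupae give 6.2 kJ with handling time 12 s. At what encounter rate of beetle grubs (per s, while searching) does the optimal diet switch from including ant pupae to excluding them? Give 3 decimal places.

0.090 per s

The zero-one rule: include ant pupae iff E₂/h₂ > λE₁/(1+λh₁). Equality gives the switch point.
λE₁h₂ = E₂ + λE₂h₁ ⇒ λ = E₂/(E₁h₂ − E₂h₁) = 6.2/(168 − 99.2) = 0.09012 per s.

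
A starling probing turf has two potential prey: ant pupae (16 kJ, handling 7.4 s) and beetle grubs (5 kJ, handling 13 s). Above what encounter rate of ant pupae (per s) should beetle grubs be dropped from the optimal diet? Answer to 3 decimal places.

0.029 per s

The zero-one rule: include beetle grubs iff E₂/h₂ > λE₁/(1+λh₁). Equality gives the switch point.
λE₁h₂ = E₂ + λE₂h₁ ⇒ λ = E₂/(E₁h₂ − E₂h₁) = 5/(208 − 37) = 0.02924 per s.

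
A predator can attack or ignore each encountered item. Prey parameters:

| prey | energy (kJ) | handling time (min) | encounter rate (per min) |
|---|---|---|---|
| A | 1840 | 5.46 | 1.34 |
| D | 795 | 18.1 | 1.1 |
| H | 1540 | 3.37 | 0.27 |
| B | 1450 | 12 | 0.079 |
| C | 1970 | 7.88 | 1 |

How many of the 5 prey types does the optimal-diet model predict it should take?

Profitabilities (E/h, kJ/min): H 457, A 337, C 250, B 121, D 43.9. Add prey in this order while the next type's profitability exceeds the intake rate on those already taken.
Rate on top 1: 217.7. A: 337 > 217.7 → include.
Rate on top 2: 312.3. C: 250 < 312.3 → exclude; stop.
Optimal diet: H, A — 2 of 5 types.

2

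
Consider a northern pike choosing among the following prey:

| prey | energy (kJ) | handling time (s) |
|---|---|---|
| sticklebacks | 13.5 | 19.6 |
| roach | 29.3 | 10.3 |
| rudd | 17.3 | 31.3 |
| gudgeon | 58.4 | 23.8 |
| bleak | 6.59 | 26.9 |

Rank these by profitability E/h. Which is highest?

roach

Profitability E/h (kJ/s): sticklebacks = 13.5/19.6 = 0.689, roach = 29.3/10.3 = 2.84, rudd = 17.3/31.3 = 0.553, gudgeon = 58.4/23.8 = 2.45, bleak = 6.59/26.9 = 0.245.
Ranked: roach > gudgeon > sticklebacks > rudd > bleak.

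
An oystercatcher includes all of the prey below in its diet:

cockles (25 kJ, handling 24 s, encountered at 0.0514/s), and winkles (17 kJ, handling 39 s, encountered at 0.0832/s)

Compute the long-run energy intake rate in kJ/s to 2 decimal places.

Energy encountered per unit search time: 0.0514×25 + 0.0832×17 = 2.699 kJ/s.
Handling time per unit search time: 0.0514×24 + 0.0832×39 = 4.478.
Rate = 2.699/(1 + 4.478) = 0.4927 kJ/s.

0.49 kJ/s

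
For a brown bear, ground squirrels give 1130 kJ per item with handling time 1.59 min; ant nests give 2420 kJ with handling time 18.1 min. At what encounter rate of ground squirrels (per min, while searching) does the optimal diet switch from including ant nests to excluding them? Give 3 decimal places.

0.146 per min

The zero-one rule: include ant nests iff E₂/h₂ > λE₁/(1+λh₁). Equality gives the switch point.
λE₁h₂ = E₂ + λE₂h₁ ⇒ λ = E₂/(E₁h₂ − E₂h₁) = 2420/(2.045e+04 − 3848) = 0.1457 per min.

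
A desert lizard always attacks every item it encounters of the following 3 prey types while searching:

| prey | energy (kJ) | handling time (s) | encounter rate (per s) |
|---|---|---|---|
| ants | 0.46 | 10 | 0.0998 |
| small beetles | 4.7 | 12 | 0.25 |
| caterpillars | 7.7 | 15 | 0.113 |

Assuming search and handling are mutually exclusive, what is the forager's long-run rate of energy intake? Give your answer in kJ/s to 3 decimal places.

R = Σλ_iE_i / (1 + Σλ_ih_i)
Numerator: 0.0998×0.46 + 0.25×4.7 + 0.113×7.7 = 2.091
Denominator: 1 + 0.0998×10 + 0.25×12 + 0.113×15 = 6.693
R = 2.091/6.693 = 0.3124 kJ/s

0.312 kJ/s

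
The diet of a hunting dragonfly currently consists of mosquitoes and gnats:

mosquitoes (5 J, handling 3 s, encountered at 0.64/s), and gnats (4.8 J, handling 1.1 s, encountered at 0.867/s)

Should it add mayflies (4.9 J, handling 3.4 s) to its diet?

No

Intake rate on the current diet: R = (0.64×5 + 0.867×4.8) / (1 + 0.64×3 + 0.867×1.1) = 7.362/3.874 = 1.9 J/s.
Profitability of mayflies: 4.9/3.4 = 1.441 J/s.
1.441 < 1.9, so adding mayflies would lower the average — exclude it.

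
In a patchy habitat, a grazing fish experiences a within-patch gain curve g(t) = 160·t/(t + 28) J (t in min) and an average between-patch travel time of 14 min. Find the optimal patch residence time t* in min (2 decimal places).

By the marginal value theorem, leave when the instantaneous gain rate g'(t) equals the habitat-wide average g(t)/(T + t).
g'(t) = 160·28/(t + 28)². Setting 160·28/(t+28)² = 160t/[(t+28)(14+t)] gives 28(14+t) = t(t+28), so t² = 28×14 = 392.
t* = √392 = 19.8 min.

19.80 min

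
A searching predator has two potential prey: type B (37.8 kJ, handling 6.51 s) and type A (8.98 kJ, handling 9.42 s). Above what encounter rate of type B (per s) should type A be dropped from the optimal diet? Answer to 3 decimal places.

0.030 per s

Drop type A once their profitability E₂/h₂ falls below the rate achievable on type B alone: E₂/h₂ = λE₁/(1 + λh₁).
Solve for λ: λE₁h₂ = E₂(1 + λh₁) → λ(E₁h₂ − E₂h₁) = E₂ → λ = E₂/(E₁h₂ − E₂h₁).
λ = 8.98/(37.8×9.42 − 8.98×6.51) = 8.98/297.6 = 0.03017 per s.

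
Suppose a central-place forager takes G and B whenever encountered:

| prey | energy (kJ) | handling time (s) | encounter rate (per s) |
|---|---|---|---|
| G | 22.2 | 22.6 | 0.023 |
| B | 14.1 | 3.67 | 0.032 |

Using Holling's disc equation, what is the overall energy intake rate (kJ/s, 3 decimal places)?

R = (0.023×22.2 + 0.032×14.1) / (1 + 0.023×22.6 + 0.032×3.67) = 0.9618/1.637 = 0.5875 kJ/s.

0.587 kJ/s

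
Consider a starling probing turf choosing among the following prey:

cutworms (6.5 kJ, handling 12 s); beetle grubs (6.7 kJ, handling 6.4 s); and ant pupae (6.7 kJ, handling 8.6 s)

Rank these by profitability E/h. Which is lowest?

cutworms

Profitability E/h (kJ/s): cutworms = 6.5/12 = 0.542, beetle grubs = 6.7/6.4 = 1.05, ant pupae = 6.7/8.6 = 0.779.
Ranked: beetle grubs > ant pupae > cutworms.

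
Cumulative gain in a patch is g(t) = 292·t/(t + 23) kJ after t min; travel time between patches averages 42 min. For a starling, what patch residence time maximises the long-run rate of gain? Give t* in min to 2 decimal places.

Maximise g(t)/(T+t): set derivative to zero → g'(t)(T+t) = g(t).
g'(t) = 292·23/(t + 23)². Setting 292·23/(t+23)² = 292t/[(t+23)(42+t)] gives 23(42+t) = t(t+23), so t² = 23×42 = 966.
t* = √966 = 31.08 min.

31.08 min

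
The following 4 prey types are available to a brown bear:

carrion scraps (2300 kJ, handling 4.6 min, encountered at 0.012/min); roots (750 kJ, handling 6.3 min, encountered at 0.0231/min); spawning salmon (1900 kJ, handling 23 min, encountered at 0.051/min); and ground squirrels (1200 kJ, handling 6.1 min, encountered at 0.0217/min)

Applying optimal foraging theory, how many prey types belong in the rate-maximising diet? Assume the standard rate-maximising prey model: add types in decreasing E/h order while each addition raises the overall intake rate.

4

Rank by E/h (kJ/min): carrion scraps 500, ground squirrels 197, roots 119, spawning salmon 82.6. Include each in turn until the next type's E/h falls below the running intake rate.
Rate on top 1: 26.16. ground squirrels: 197 > 26.16 → include.
Rate on top 2: 45.17. roots: 119 > 45.17 → include.
Rate on top 3: 53.23. spawning salmon: 82.6 > 53.23 → include.
Optimal diet: carrion scraps, ground squirrels, roots, spawning salmon — 4 of 4 types.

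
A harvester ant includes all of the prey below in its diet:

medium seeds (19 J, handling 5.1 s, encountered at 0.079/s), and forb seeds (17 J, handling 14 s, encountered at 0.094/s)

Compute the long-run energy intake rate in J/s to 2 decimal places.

1.14 J/s

Energy encountered per unit search time: 0.079×19 + 0.094×17 = 3.099 J/s.
Handling time per unit search time: 0.079×5.1 + 0.094×14 = 1.719.
Rate = 3.099/(1 + 1.719) = 1.14 J/s.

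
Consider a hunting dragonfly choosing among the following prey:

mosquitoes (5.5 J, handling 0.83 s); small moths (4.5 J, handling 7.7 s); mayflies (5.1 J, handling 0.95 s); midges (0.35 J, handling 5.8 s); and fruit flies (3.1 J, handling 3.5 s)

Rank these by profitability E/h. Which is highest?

mosquitoes

In descending order of E/h:
mosquitoes: 5.5/0.83 = 6.63 J/s
mayflies: 5.1/0.95 = 5.37 J/s
fruit flies: 3.1/3.5 = 0.886 J/s
small moths: 4.5/7.7 = 0.584 J/s
midges: 0.35/5.8 = 0.0603 J/s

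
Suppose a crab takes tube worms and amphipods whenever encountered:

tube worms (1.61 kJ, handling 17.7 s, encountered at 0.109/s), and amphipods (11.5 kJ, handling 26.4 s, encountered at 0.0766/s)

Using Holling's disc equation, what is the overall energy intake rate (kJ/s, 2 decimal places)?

0.21 kJ/s

Energy encountered per unit search time: 0.109×1.61 + 0.0766×11.5 = 1.056 kJ/s.
Handling time per unit search time: 0.109×17.7 + 0.0766×26.4 = 3.952.
Rate = 1.056/(1 + 3.952) = 0.2133 kJ/s.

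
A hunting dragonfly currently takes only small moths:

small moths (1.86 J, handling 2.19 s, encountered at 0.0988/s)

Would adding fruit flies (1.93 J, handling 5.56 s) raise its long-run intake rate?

Current rate: (0.0988×1.86)/(1 + 0.0988×2.19) = 0.1511 J/s.
fruit flies: E/h = 1.93/5.56 = 0.3471 J/s.
Since 0.3471 > R, including fruit flies increases the long-run rate.

Yes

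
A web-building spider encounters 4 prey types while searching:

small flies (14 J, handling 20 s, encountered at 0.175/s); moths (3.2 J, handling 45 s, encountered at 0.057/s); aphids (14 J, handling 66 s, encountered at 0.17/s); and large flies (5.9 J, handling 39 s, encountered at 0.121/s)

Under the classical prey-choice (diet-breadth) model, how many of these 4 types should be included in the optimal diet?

1

Rank by E/h (J/s): small flies 0.7, aphids 0.212, large flies 0.151, moths 0.0711. Include each in turn until the next type's E/h falls below the running intake rate.
Rate on top 1: 0.5444. aphids: 0.212 < 0.5444 → exclude; stop.
Optimal diet: small flies — 1 of 4 types.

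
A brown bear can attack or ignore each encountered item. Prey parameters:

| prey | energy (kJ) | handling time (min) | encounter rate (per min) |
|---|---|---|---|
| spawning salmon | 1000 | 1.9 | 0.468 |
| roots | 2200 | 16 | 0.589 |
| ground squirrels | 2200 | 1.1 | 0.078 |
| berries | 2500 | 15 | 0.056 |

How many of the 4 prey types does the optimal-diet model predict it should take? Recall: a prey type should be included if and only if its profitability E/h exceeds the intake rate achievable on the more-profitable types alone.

2

Profitabilities (E/h, kJ/min): ground squirrels 2e+03, spawning salmon 526, berries 167, roots 138. Add prey in this order while the next type's profitability exceeds the intake rate on those already taken.
Rate on top 1: 158. spawning salmon: 526 > 158 → include.
Rate on top 2: 323.8. berries: 167 < 323.8 → exclude; stop.
Optimal diet: ground squirrels, spawning salmon — 2 of 4 types.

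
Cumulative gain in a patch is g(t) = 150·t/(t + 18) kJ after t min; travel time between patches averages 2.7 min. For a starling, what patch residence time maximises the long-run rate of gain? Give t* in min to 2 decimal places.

6.97 min

By the marginal value theorem, leave when the instantaneous gain rate g'(t) equals the habitat-wide average g(t)/(T + t).
g'(t) = 150·18/(t + 18)². Setting 150·18/(t+18)² = 150t/[(t+18)(2.7+t)] gives 18(2.7+t) = t(t+18), so t² = 18×2.7 = 48.6.
t* = √48.6 = 6.971 min.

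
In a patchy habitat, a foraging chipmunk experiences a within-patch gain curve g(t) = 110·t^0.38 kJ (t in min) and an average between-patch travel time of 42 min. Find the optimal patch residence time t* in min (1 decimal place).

25.7 min

By the marginal value theorem, leave when the instantaneous gain rate g'(t) equals the habitat-wide average g(t)/(T + t).
g'(t) = 0.38·110·t^-0.62. Setting 0.38·110·t^-0.62 = 110·t^0.38/(42+t) gives 0.38(42+t) = t, so 0.62·t = 0.38×42.
t* = 0.38×42/0.62 = 25.74 min.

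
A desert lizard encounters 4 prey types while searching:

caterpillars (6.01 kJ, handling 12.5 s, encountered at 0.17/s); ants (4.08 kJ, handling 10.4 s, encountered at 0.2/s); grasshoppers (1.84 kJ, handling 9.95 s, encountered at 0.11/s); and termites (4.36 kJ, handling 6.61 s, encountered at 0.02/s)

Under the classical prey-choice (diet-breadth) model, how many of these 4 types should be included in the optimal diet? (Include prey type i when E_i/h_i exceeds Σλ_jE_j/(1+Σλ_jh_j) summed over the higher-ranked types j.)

3

Rank by E/h (kJ/s): termites 0.66, caterpillars 0.481, ants 0.392, grasshoppers 0.185. Include each in turn until the next type's E/h falls below the running intake rate.
Rate on top 1: 0.07702. caterpillars: 0.481 > 0.07702 → include.
Rate on top 2: 0.3404. ants: 0.392 > 0.3404 → include.
Rate on top 3: 0.3607. grasshoppers: 0.185 < 0.3607 → exclude; stop.
Optimal diet: termites, caterpillars, ants — 3 of 4 types.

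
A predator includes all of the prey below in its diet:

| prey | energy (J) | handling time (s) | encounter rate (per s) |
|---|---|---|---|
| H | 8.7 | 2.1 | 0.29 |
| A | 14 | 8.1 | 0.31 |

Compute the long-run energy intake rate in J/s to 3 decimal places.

R = (0.29×8.7 + 0.31×14) / (1 + 0.29×2.1 + 0.31×8.1) = 6.863/4.12 = 1.666 J/s.

1.666 J/s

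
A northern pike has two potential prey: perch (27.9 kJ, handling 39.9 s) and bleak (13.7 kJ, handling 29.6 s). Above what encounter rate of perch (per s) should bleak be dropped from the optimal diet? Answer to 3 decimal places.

0.049 per s

Drop bleak once their profitability E₂/h₂ falls below the rate achievable on perch alone: E₂/h₂ = λE₁/(1 + λh₁).
Solve for λ: λE₁h₂ = E₂(1 + λh₁) → λ(E₁h₂ − E₂h₁) = E₂ → λ = E₂/(E₁h₂ − E₂h₁).
λ = 13.7/(27.9×29.6 − 13.7×39.9) = 13.7/279.2 = 0.04907 per s.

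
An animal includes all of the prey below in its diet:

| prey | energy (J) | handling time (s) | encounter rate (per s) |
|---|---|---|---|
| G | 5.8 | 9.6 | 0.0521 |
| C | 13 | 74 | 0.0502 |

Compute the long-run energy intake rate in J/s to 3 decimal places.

Energy encountered per unit search time: 0.0521×5.8 + 0.0502×13 = 0.9548 J/s.
Handling time per unit search time: 0.0521×9.6 + 0.0502×74 = 4.215.
Rate = 0.9548/(1 + 4.215) = 0.1831 J/s.

0.183 J/s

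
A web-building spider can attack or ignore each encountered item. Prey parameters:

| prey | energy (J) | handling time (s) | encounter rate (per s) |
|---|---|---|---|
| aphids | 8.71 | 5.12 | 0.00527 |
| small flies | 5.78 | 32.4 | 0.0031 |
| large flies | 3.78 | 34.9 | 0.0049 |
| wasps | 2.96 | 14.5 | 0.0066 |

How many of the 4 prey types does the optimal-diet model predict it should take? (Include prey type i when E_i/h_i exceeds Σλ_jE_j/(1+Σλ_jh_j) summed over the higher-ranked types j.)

4

Rank by E/h (J/s): aphids 1.7, wasps 0.204, small flies 0.178, large flies 0.108. Include each in turn until the next type's E/h falls below the running intake rate.
Rate on top 1: 0.0447. wasps: 0.204 > 0.0447 → include.
Rate on top 2: 0.05829. small flies: 0.178 > 0.05829 → include.
Rate on top 3: 0.06815. large flies: 0.108 > 0.06815 → include.
Optimal diet: aphids, wasps, small flies, large flies — 4 of 4 types.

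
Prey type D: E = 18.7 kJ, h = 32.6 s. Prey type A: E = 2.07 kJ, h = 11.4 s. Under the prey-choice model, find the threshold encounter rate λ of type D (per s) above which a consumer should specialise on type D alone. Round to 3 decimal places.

The zero-one rule: include type A iff E₂/h₂ > λE₁/(1+λh₁). Equality gives the switch point.
λE₁h₂ = E₂ + λE₂h₁ ⇒ λ = E₂/(E₁h₂ − E₂h₁) = 2.07/(213.2 − 67.48) = 0.01421 per s.

0.014 per s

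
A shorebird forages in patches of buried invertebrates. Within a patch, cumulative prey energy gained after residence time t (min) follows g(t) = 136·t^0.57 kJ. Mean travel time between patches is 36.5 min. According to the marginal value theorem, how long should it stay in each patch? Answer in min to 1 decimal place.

By the marginal value theorem, leave when the instantaneous gain rate g'(t) equals the habitat-wide average g(t)/(T + t).
g'(t) = 0.57·136·t^-0.43. Setting 0.57·136·t^-0.43 = 136·t^0.57/(36.5+t) gives 0.57(36.5+t) = t, so 0.43·t = 0.57×36.5.
t* = 0.57×36.5/0.43 = 48.38 min.

48.4 min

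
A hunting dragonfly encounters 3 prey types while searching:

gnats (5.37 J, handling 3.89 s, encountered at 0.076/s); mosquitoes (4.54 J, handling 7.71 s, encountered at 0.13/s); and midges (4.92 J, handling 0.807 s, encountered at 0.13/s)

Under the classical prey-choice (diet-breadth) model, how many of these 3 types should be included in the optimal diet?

Rank by E/h (J/s): midges 6.1, gnats 1.38, mosquitoes 0.589. Include each in turn until the next type's E/h falls below the running intake rate.
Rate on top 1: 0.5789. gnats: 1.38 > 0.5789 → include.
Rate on top 2: 0.7481. mosquitoes: 0.589 < 0.7481 → exclude; stop.
Optimal diet: midges, gnats — 2 of 3 types.

2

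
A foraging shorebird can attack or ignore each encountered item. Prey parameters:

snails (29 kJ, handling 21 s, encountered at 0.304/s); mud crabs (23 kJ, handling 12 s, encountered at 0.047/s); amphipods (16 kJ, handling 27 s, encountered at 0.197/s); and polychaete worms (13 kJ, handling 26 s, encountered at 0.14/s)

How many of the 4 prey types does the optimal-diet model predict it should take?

Rank by E/h (kJ/s): mud crabs 1.92, snails 1.38, amphipods 0.593, polychaete worms 0.5. Include each in turn until the next type's E/h falls below the running intake rate.
Rate on top 1: 0.6912. snails: 1.38 > 0.6912 → include.
Rate on top 2: 1.245. amphipods: 0.593 < 1.245 → exclude; stop.
Optimal diet: mud crabs, snails — 2 of 4 types.

2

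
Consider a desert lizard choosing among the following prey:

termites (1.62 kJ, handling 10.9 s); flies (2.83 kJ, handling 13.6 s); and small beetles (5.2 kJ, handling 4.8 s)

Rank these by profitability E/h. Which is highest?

In descending order of E/h:
small beetles: 5.2/4.8 = 1.08 kJ/s
flies: 2.83/13.6 = 0.208 kJ/s
termites: 1.62/10.9 = 0.149 kJ/s

small beetles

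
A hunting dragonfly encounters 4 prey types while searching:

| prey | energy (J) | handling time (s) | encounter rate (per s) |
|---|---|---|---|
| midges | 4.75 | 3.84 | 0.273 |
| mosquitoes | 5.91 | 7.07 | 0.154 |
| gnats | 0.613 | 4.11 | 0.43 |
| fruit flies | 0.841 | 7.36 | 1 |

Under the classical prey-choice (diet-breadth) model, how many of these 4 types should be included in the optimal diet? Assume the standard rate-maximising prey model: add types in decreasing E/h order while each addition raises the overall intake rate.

Rank by E/h (J/s): midges 1.24, mosquitoes 0.836, gnats 0.149, fruit flies 0.114. Include each in turn until the next type's E/h falls below the running intake rate.
Rate on top 1: 0.6331. mosquitoes: 0.836 > 0.6331 → include.
Rate on top 2: 0.7035. gnats: 0.149 < 0.7035 → exclude; stop.
Optimal diet: midges, mosquitoes — 2 of 4 types.

2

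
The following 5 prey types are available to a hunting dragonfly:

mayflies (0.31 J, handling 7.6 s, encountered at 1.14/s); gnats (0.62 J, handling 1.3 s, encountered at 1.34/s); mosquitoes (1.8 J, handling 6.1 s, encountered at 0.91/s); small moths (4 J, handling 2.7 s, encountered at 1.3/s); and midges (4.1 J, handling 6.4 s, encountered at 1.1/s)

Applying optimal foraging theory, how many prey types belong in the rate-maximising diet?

1

E/h in descending order: small moths 1.48, midges 0.641, gnats 0.477, mosquitoes 0.295, mayflies 0.0408 J/s. The optimal diet is the largest prefix of this list for which every included type satisfies E_i/h_i > R on the types above it.
Rate on top 1: 1.153. midges: 0.641 < 1.153 → exclude; stop.
Optimal diet: small moths — 1 of 5 types.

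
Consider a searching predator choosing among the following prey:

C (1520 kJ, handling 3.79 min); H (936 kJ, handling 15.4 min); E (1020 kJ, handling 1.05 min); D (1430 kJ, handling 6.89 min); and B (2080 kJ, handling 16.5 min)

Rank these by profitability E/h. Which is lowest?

H

Profitability E/h (kJ/min): C = 1520/3.79 = 401, H = 936/15.4 = 60.8, E = 1020/1.05 = 971, D = 1430/6.89 = 208, B = 2080/16.5 = 126.
Ranked: E > C > D > B > H.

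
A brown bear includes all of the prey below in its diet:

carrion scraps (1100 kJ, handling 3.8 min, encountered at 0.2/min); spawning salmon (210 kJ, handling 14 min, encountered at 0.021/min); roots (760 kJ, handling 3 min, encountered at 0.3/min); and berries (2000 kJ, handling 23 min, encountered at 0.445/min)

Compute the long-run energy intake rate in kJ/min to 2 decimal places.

R = Σλ_iE_i / (1 + Σλ_ih_i)
Numerator: 0.2×1100 + 0.021×210 + 0.3×760 + 0.445×2000 = 1342
Denominator: 1 + 0.2×3.8 + 0.021×14 + 0.3×3 + 0.445×23 = 13.19
R = 1342/13.19 = 101.8 kJ/min

101.78 kJ/min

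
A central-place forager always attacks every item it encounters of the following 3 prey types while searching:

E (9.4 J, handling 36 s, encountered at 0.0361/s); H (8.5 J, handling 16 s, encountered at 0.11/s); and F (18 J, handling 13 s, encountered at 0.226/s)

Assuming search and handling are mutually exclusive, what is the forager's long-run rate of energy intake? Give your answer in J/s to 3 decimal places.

0.763 J/s

R = (0.0361×9.4 + 0.11×8.5 + 0.226×18) / (1 + 0.0361×36 + 0.11×16 + 0.226×13) = 5.342/6.998 = 0.7635 J/s.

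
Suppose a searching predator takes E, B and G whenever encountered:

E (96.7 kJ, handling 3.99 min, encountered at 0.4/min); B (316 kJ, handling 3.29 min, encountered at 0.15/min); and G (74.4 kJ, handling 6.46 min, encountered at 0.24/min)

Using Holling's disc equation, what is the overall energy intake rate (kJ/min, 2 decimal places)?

R = Σλ_iE_i / (1 + Σλ_ih_i)
Numerator: 0.4×96.7 + 0.15×316 + 0.24×74.4 = 103.9
Denominator: 1 + 0.4×3.99 + 0.15×3.29 + 0.24×6.46 = 4.64
R = 103.9/4.64 = 22.4 kJ/min

22.40 kJ/min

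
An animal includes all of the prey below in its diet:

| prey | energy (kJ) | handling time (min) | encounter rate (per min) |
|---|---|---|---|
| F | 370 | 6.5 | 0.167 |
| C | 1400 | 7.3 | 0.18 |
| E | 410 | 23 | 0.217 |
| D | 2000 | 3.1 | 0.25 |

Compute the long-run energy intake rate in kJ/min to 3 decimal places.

R = Σλ_iE_i / (1 + Σλ_ih_i)
Numerator: 0.167×370 + 0.18×1400 + 0.217×410 + 0.25×2000 = 902.8
Denominator: 1 + 0.167×6.5 + 0.18×7.3 + 0.217×23 + 0.25×3.1 = 9.165
R = 902.8/9.165 = 98.5 kJ/min

98.495 kJ/min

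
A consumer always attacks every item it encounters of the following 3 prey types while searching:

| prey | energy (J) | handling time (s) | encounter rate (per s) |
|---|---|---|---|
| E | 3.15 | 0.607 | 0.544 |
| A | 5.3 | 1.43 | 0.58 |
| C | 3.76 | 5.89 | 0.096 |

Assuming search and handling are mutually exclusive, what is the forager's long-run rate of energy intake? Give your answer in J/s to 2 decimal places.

1.89 J/s

R = Σλ_iE_i / (1 + Σλ_ih_i)
Numerator: 0.544×3.15 + 0.58×5.3 + 0.096×3.76 = 5.149
Denominator: 1 + 0.544×0.607 + 0.58×1.43 + 0.096×5.89 = 2.725
R = 5.149/2.725 = 1.889 J/s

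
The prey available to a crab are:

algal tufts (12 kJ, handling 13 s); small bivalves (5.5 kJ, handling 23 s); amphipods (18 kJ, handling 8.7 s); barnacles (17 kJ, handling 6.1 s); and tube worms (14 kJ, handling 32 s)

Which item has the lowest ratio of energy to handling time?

In descending order of E/h:
barnacles: 17/6.1 = 2.79 kJ/s
amphipods: 18/8.7 = 2.07 kJ/s
algal tufts: 12/13 = 0.923 kJ/s
tube worms: 14/32 = 0.438 kJ/s
small bivalves: 5.5/23 = 0.239 kJ/s

small bivalves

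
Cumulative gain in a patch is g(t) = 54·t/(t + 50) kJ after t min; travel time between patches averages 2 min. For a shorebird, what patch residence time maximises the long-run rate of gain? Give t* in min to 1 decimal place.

By the marginal value theorem, leave when the instantaneous gain rate g'(t) equals the habitat-wide average g(t)/(T + t).
g'(t) = 54·50/(t + 50)². Setting 54·50/(t+50)² = 54t/[(t+50)(2+t)] gives 50(2+t) = t(t+50), so t² = 50×2 = 100.
t* = √100 = 10 min.

10.0 min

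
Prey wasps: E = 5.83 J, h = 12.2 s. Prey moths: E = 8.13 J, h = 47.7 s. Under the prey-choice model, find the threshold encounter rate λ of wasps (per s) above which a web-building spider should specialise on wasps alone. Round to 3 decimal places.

Drop moths once their profitability E₂/h₂ falls below the rate achievable on wasps alone: E₂/h₂ = λE₁/(1 + λh₁).
Solve for λ: λE₁h₂ = E₂(1 + λh₁) → λ(E₁h₂ − E₂h₁) = E₂ → λ = E₂/(E₁h₂ − E₂h₁).
λ = 8.13/(5.83×47.7 − 8.13×12.2) = 8.13/178.9 = 0.04544 per s.

0.045 per s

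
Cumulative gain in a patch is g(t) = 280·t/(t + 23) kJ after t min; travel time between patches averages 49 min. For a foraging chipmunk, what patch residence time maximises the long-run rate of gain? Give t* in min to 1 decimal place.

33.6 min

By the marginal value theorem, leave when the instantaneous gain rate g'(t) equals the habitat-wide average g(t)/(T + t).
g'(t) = 280·23/(t + 23)². Setting 280·23/(t+23)² = 280t/[(t+23)(49+t)] gives 23(49+t) = t(t+23), so t² = 23×49 = 1127.
t* = √1127 = 33.57 min.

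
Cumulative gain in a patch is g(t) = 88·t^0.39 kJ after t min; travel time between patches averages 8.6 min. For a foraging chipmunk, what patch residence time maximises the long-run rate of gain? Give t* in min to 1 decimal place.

5.5 min

Maximise g(t)/(T+t): set derivative to zero → g'(t)(T+t) = g(t).
g'(t) = 0.39·88·t^-0.61. Setting 0.39·88·t^-0.61 = 88·t^0.39/(8.6+t) gives 0.39(8.6+t) = t, so 0.61·t = 0.39×8.6.
t* = 0.39×8.6/0.61 = 5.498 min.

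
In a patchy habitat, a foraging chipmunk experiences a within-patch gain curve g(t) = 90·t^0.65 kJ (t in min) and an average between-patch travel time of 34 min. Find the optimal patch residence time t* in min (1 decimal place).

63.1 min

Optimal t* satisfies g'(t*) = g(t*)/(T + t*).
g'(t) = 0.65·90·t^-0.35. Setting 0.65·90·t^-0.35 = 90·t^0.65/(34+t) gives 0.65(34+t) = t, so 0.35·t = 0.65×34.
t* = 0.65×34/0.35 = 63.14 min.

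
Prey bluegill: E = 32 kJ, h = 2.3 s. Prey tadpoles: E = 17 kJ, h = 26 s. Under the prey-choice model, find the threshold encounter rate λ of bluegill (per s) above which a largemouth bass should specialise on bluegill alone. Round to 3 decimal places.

Drop tadpoles once their profitability E₂/h₂ falls below the rate achievable on bluegill alone: E₂/h₂ = λE₁/(1 + λh₁).
Solve for λ: λE₁h₂ = E₂(1 + λh₁) → λ(E₁h₂ − E₂h₁) = E₂ → λ = E₂/(E₁h₂ − E₂h₁).
λ = 17/(32×26 − 17×2.3) = 17/792.9 = 0.02144 per s.

0.021 per s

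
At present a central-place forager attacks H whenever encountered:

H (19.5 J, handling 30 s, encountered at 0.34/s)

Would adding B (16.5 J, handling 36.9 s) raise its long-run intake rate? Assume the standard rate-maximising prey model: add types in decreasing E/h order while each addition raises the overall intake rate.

No

On H alone, R = ΣλE/(1+Σλh) = 6.63/11.2 = 0.592 J/s.
B: E/h = 16.5/36.9 = 0.4472 J/s.
Since 0.4472 < R, time spent handling B is better spent searching.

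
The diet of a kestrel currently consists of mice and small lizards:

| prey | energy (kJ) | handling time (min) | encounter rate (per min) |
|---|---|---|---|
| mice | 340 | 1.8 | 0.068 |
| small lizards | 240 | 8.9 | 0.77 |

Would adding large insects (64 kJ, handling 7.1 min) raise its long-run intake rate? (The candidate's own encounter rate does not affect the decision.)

On mice and small lizards alone, R = ΣλE/(1+Σλh) = 207.9/7.975 = 26.07 kJ/min.
large insects: E/h = 64/7.1 = 9.014 kJ/min.
Since 9.014 < R, time spent handling large insects is better spent searching.

No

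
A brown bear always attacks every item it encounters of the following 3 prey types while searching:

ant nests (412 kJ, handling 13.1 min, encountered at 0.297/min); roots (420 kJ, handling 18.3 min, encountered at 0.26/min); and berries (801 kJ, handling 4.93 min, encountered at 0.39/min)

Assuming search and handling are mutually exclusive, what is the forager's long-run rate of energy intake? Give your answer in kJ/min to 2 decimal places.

R = (0.297×412 + 0.26×420 + 0.39×801) / (1 + 0.297×13.1 + 0.26×18.3 + 0.39×4.93) = 544/11.57 = 47.01 kJ/min.

47.01 kJ/min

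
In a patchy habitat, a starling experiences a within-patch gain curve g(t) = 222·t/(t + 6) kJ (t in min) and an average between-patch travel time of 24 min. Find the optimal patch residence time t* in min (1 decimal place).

12.0 min

Optimal t* satisfies g'(t*) = g(t*)/(T + t*).
g'(t) = 222·6/(t + 6)². Setting 222·6/(t+6)² = 222t/[(t+6)(24+t)] gives 6(24+t) = t(t+6), so t² = 6×24 = 144.
t* = √144 = 12 min.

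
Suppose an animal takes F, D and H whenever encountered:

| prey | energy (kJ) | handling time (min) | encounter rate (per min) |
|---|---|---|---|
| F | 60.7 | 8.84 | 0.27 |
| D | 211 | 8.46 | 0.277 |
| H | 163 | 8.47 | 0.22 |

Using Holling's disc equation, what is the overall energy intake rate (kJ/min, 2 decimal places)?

R = Σλ_iE_i / (1 + Σλ_ih_i)
Numerator: 0.27×60.7 + 0.277×211 + 0.22×163 = 110.7
Denominator: 1 + 0.27×8.84 + 0.277×8.46 + 0.22×8.47 = 7.594
R = 110.7/7.594 = 14.58 kJ/min

14.58 kJ/min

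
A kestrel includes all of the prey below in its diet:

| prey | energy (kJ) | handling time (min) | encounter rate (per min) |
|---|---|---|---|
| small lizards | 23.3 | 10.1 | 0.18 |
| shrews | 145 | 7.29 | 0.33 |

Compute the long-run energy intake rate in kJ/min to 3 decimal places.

9.963 kJ/min

R = Σλ_iE_i / (1 + Σλ_ih_i)
Numerator: 0.18×23.3 + 0.33×145 = 52.04
Denominator: 1 + 0.18×10.1 + 0.33×7.29 = 5.224
R = 52.04/5.224 = 9.963 kJ/min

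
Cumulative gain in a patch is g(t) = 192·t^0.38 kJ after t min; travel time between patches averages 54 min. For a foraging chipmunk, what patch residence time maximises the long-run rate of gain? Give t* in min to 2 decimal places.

Maximise g(t)/(T+t): set derivative to zero → g'(t)(T+t) = g(t).
g'(t) = 0.38·192·t^-0.62. Setting 0.38·192·t^-0.62 = 192·t^0.38/(54+t) gives 0.38(54+t) = t, so 0.62·t = 0.38×54.
t* = 0.38×54/0.62 = 33.1 min.

33.10 min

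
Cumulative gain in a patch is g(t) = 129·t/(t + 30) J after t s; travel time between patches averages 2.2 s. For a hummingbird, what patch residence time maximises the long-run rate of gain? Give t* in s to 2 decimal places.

Maximise g(t)/(T+t): set derivative to zero → g'(t)(T+t) = g(t).
g'(t) = 129·30/(t + 30)². Setting 129·30/(t+30)² = 129t/[(t+30)(2.2+t)] gives 30(2.2+t) = t(t+30), so t² = 30×2.2 = 66.
t* = √66 = 8.124 s.

8.12 s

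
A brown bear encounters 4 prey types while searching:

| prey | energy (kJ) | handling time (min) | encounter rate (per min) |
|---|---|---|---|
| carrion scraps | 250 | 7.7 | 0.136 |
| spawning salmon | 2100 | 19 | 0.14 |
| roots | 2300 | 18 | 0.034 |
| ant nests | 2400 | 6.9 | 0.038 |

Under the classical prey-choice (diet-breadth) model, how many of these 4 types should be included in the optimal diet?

3

E/h in descending order: ant nests 348, roots 128, spawning salmon 111, carrion scraps 32.5 kJ/min. The optimal diet is the largest prefix of this list for which every included type satisfies E_i/h_i > R on the types above it.
Rate on top 1: 72.25. roots: 128 > 72.25 → include.
Rate on top 2: 90.39. spawning salmon: 111 > 90.39 → include.
Rate on top 3: 102.2. carrion scraps: 32.5 < 102.2 → exclude; stop.
Optimal diet: ant nests, roots, spawning salmon — 3 of 4 types.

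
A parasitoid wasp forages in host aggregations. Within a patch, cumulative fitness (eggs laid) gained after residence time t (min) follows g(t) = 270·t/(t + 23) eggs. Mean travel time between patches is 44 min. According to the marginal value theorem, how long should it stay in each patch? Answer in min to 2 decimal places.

31.81 min

Optimal t* satisfies g'(t*) = g(t*)/(T + t*).
g'(t) = 270·23/(t + 23)². Setting 270·23/(t+23)² = 270t/[(t+23)(44+t)] gives 23(44+t) = t(t+23), so t² = 23×44 = 1012.
t* = √1012 = 31.81 min.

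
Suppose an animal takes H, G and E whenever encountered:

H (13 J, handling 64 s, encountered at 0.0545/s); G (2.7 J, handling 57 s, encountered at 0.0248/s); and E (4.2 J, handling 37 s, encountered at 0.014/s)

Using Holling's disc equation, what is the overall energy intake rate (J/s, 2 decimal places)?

0.13 J/s

R = Σλ_iE_i / (1 + Σλ_ih_i)
Numerator: 0.0545×13 + 0.0248×2.7 + 0.014×4.2 = 0.8343
Denominator: 1 + 0.0545×64 + 0.0248×57 + 0.014×37 = 6.42
R = 0.8343/6.42 = 0.13 J/s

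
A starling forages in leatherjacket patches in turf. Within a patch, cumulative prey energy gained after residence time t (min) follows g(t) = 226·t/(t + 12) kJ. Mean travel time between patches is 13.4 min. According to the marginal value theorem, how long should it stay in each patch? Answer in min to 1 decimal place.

12.7 min

By the marginal value theorem, leave when the instantaneous gain rate g'(t) equals the habitat-wide average g(t)/(T + t).
g'(t) = 226·12/(t + 12)². Setting 226·12/(t+12)² = 226t/[(t+12)(13.4+t)] gives 12(13.4+t) = t(t+12), so t² = 12×13.4 = 160.8.
t* = √160.8 = 12.68 min.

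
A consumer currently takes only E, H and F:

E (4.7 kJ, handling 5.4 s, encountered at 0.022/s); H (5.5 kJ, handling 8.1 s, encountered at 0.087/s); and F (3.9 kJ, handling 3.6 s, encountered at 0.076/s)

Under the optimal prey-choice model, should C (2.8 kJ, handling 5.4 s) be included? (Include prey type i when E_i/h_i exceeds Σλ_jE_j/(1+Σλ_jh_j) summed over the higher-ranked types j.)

Intake rate on the current diet: R = (0.022×4.7 + 0.087×5.5 + 0.076×3.9) / (1 + 0.022×5.4 + 0.087×8.1 + 0.076×3.6) = 0.8783/2.097 = 0.4188 kJ/s.
Profitability of C: 2.8/5.4 = 0.5185 kJ/s.
0.5185 > 0.4188, so adding C raises the average — include it.

Yes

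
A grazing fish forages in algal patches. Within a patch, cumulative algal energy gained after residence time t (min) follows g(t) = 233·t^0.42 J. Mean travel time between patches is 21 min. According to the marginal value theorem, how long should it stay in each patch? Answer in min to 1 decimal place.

15.2 min

Optimal t* satisfies g'(t*) = g(t*)/(T + t*).
g'(t) = 0.42·233·t^-0.58. Setting 0.42·233·t^-0.58 = 233·t^0.42/(21+t) gives 0.42(21+t) = t, so 0.58·t = 0.42×21.
t* = 0.42×21/0.58 = 15.21 min.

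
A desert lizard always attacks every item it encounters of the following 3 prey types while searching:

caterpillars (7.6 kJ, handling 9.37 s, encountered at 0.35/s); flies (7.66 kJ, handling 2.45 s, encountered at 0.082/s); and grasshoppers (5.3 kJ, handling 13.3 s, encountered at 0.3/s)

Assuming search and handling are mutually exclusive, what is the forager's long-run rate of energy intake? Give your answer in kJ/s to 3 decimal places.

0.576 kJ/s

Energy encountered per unit search time: 0.35×7.6 + 0.082×7.66 + 0.3×5.3 = 4.878 kJ/s.
Handling time per unit search time: 0.35×9.37 + 0.082×2.45 + 0.3×13.3 = 7.47.
Rate = 4.878/(1 + 7.47) = 0.5759 kJ/s.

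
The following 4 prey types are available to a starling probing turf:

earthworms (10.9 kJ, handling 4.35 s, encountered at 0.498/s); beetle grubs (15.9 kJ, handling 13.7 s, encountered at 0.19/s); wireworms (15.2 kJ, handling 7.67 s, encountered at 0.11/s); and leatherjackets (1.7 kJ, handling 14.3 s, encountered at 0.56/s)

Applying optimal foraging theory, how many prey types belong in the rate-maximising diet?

2

Profitabilities (E/h, kJ/s): earthworms 2.51, wireworms 1.98, beetle grubs 1.16, leatherjackets 0.119. Add prey in this order while the next type's profitability exceeds the intake rate on those already taken.
Rate on top 1: 1.714. wireworms: 1.98 > 1.714 → include.
Rate on top 2: 1.771. beetle grubs: 1.16 < 1.771 → exclude; stop.
Optimal diet: earthworms, wireworms — 2 of 4 types.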